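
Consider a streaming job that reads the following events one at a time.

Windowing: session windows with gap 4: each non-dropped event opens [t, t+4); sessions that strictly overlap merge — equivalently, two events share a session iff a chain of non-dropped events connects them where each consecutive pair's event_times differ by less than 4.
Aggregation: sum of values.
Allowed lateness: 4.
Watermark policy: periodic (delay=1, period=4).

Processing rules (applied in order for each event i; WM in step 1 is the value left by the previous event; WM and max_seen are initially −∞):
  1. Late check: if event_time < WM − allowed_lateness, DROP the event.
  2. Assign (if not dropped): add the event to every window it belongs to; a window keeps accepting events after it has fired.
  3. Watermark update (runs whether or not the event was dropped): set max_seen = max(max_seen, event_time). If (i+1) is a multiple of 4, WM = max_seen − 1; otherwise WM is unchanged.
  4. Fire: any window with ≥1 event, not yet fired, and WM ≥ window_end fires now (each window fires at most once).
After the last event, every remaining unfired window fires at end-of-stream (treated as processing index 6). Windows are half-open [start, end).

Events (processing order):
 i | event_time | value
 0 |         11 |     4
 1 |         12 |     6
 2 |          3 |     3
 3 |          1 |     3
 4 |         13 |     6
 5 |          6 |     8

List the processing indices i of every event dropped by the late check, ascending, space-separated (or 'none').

i=0 t=11 v=4: → [11,15); WM=−∞
i=1 t=12 v=6: → [11,16); WM=−∞
i=2 t=3 v=3: → [3,7); WM=−∞
i=3 t=1 v=3: → [1,7); WM=11
i=4 t=13 v=6: → [11,17); WM=11
i=5 t=6 v=8: DROP (t<11-4); WM=11

5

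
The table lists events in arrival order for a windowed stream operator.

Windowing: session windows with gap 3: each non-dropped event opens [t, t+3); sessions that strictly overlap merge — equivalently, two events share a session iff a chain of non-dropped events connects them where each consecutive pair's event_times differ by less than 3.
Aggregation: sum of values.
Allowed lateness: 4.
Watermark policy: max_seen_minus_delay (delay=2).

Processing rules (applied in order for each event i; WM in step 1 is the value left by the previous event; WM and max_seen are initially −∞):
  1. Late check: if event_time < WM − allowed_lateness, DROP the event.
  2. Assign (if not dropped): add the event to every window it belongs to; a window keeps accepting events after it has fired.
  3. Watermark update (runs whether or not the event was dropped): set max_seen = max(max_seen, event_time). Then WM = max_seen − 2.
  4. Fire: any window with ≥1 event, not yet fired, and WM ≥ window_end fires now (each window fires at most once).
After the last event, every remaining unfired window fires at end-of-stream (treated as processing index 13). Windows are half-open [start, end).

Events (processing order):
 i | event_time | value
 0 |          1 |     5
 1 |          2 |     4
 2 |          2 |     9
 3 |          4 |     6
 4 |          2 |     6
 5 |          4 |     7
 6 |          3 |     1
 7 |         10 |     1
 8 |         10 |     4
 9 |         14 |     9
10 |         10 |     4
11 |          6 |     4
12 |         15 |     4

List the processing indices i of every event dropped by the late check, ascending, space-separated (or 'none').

i=0 t=1 v=5: → [1,4); WM=-1
i=1 t=2 v=4: → [1,5); WM=0
i=2 t=2 v=9: → [1,5); WM=0
i=3 t=4 v=6: → [1,7); WM=2
i=4 t=2 v=6: → [1,7); WM=2
i=5 t=4 v=7: → [1,7); WM=2
i=6 t=3 v=1: → [1,7); WM=2
i=7 t=10 v=1: → [10,13); WM=8
i=8 t=10 v=4: → [10,13); WM=8
i=9 t=14 v=9: → [14,17); WM=12
i=10 t=10 v=4: → [10,13); WM=12
i=11 t=6 v=4: DROP (t<12-4); WM=12
i=12 t=15 v=4: → [14,18); WM=13

11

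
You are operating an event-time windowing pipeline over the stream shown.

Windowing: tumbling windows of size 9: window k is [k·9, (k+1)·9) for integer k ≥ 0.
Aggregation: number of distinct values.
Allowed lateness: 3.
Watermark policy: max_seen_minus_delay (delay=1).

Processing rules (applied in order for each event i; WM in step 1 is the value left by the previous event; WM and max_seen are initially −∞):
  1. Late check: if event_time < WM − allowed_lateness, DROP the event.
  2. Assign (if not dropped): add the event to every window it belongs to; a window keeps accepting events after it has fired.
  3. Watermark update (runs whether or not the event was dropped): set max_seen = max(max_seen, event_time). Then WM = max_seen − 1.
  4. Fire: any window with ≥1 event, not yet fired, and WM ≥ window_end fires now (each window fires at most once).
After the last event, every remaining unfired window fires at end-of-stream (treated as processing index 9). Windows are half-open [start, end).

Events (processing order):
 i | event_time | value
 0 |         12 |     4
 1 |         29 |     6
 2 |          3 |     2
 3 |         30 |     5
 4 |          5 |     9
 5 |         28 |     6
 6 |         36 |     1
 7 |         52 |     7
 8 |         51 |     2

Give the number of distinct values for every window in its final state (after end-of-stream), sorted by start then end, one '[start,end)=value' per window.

[9,18)=1 [27,36)=2 [36,45)=1 [45,54)=2

i=0 t=12 v=4: → [9,18); WM=11
i=1 t=29 v=6: → [27,36); WM=28; [9,18) fires=1
i=2 t=3 v=2: DROP (t<28-3); WM=28
i=3 t=30 v=5: → [27,36); WM=29
i=4 t=5 v=9: DROP (t<29-3); WM=29
i=5 t=28 v=6: → [27,36); WM=29
i=6 t=36 v=1: → [36,45); WM=35
i=7 t=52 v=7: → [45,54); WM=51; [27,36) fires=2 [36,45) fires=1
i=8 t=51 v=2: → [45,54); WM=51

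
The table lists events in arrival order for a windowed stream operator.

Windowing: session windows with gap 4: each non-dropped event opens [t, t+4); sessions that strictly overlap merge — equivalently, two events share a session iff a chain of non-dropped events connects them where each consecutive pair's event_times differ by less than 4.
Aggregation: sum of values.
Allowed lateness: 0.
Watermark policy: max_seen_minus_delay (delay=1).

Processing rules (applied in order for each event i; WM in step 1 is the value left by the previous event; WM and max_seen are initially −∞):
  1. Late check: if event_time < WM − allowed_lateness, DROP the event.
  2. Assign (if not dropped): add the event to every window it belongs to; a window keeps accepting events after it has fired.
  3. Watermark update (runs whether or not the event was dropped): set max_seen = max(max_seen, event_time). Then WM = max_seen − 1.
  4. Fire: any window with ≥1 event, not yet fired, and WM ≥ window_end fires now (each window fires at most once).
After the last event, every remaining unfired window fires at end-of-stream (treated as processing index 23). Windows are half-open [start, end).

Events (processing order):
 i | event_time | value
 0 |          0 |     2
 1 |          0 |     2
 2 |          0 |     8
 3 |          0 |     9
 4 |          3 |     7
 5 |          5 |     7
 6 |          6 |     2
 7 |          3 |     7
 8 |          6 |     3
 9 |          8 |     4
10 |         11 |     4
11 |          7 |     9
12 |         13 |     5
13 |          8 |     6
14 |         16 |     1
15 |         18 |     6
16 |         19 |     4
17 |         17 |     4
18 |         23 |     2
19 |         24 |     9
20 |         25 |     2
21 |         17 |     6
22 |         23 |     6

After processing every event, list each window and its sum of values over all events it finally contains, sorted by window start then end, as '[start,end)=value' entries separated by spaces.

i=0 t=0 v=2: → [0,4); WM=-1
i=1 t=0 v=2: → [0,4); WM=-1
i=2 t=0 v=8: → [0,4); WM=-1
i=3 t=0 v=9: → [0,4); WM=-1
i=4 t=3 v=7: → [0,7); WM=2
i=5 t=5 v=7: → [0,9); WM=4
i=6 t=6 v=2: → [0,10); WM=5
i=7 t=3 v=7: DROP (t<5-0); WM=5
i=8 t=6 v=3: → [0,10); WM=5
i=9 t=8 v=4: → [0,12); WM=7
i=10 t=11 v=4: → [0,15); WM=10
i=11 t=7 v=9: DROP (t<10-0); WM=10
i=12 t=13 v=5: → [0,17); WM=12
i=13 t=8 v=6: DROP (t<12-0); WM=12
i=14 t=16 v=1: → [0,20); WM=15
i=15 t=18 v=6: → [0,22); WM=17
i=16 t=19 v=4: → [0,23); WM=18
i=17 t=17 v=4: DROP (t<18-0); WM=18
i=18 t=23 v=2: → [23,27); WM=22
i=19 t=24 v=9: → [23,28); WM=23
i=20 t=25 v=2: → [23,29); WM=24
i=21 t=17 v=6: DROP (t<24-0); WM=24
i=22 t=23 v=6: DROP (t<24-0); WM=24

[0,23)=64 [23,29)=13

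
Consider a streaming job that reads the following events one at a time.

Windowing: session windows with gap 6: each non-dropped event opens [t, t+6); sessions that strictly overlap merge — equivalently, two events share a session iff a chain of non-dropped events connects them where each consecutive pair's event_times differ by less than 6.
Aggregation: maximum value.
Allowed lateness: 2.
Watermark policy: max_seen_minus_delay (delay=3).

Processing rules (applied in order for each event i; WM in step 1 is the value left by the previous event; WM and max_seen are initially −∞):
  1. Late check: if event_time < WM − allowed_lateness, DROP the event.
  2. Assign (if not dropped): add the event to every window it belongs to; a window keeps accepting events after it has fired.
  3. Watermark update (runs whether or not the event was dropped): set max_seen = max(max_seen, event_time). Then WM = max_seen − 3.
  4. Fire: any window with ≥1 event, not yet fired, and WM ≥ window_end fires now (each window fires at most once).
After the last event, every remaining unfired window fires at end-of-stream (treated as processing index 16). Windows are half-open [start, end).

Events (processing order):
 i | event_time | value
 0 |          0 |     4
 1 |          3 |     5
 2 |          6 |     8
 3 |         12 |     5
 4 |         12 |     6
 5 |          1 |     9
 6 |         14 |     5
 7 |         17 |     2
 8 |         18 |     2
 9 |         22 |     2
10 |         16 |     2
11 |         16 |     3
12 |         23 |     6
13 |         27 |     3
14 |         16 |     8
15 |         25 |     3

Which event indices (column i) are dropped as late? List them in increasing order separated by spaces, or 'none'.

5 10 11 14

i=0 t=0 v=4: → [0,6); WM=-3
i=1 t=3 v=5: → [0,9); WM=0
i=2 t=6 v=8: → [0,12); WM=3
i=3 t=12 v=5: → [12,18); WM=9
i=4 t=12 v=6: → [12,18); WM=9
i=5 t=1 v=9: DROP (t<9-2); WM=9
i=6 t=14 v=5: → [12,20); WM=11
i=7 t=17 v=2: → [12,23); WM=14
i=8 t=18 v=2: → [12,24); WM=15
i=9 t=22 v=2: → [12,28); WM=19
i=10 t=16 v=2: DROP (t<19-2); WM=19
i=11 t=16 v=3: DROP (t<19-2); WM=19
i=12 t=23 v=6: → [12,29); WM=20
i=13 t=27 v=3: → [12,33); WM=24
i=14 t=16 v=8: DROP (t<24-2); WM=24
i=15 t=25 v=3: → [12,33); WM=24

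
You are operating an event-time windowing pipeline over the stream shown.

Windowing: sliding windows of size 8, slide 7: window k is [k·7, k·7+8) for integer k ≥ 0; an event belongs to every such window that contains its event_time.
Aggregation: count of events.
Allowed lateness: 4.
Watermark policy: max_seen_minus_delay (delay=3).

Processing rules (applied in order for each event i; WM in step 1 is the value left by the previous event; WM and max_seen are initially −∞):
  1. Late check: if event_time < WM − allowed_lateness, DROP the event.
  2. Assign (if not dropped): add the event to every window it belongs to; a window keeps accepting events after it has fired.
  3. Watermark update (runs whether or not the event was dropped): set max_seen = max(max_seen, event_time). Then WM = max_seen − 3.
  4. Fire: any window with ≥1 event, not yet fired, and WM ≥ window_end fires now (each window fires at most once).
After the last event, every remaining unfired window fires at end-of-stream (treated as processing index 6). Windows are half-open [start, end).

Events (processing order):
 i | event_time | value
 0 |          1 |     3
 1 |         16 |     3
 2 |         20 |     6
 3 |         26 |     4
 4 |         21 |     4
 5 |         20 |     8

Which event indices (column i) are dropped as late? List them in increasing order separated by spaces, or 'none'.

none

i=0 t=1 v=3: → [0,8); WM=-2
i=1 t=16 v=3: → [14,22); WM=13; [0,8) fires=1
i=2 t=20 v=6: → [14,22); WM=17
i=3 t=26 v=4: → [21,29); WM=23; [14,22) fires=2
i=4 t=21 v=4: → [21,29),[14,22); WM=23
i=5 t=20 v=8: → [14,22); WM=23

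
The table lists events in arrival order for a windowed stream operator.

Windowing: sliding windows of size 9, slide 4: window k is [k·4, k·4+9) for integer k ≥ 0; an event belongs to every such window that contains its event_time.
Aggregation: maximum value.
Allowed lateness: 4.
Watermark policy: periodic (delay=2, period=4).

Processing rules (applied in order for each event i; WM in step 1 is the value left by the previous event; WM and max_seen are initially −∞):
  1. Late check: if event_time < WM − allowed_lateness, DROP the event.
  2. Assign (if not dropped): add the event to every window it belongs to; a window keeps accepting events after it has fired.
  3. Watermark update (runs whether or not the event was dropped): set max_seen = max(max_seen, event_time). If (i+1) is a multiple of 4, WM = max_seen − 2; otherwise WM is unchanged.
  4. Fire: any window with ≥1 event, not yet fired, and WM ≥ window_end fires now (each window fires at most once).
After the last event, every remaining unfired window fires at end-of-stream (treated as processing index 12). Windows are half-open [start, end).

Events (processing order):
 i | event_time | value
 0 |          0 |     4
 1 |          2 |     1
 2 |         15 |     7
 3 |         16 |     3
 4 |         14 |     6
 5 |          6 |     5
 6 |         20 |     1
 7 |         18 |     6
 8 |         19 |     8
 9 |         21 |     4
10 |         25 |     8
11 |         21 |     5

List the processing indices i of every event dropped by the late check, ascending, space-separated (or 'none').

5

i=0 t=0 v=4: → [0,9); WM=−∞
i=1 t=2 v=1: → [0,9); WM=−∞
i=2 t=15 v=7: → [12,21),[8,17); WM=−∞
i=3 t=16 v=3: → [16,25),[12,21),[8,17); WM=14; [0,9) fires=4
i=4 t=14 v=6: → [12,21),[8,17); WM=14
i=5 t=6 v=5: DROP (t<14-4); WM=14
i=6 t=20 v=1: → [20,29),[16,25),[12,21); WM=14
i=7 t=18 v=6: → [16,25),[12,21); WM=18; [8,17) fires=7
i=8 t=19 v=8: → [16,25),[12,21); WM=18
i=9 t=21 v=4: → [20,29),[16,25); WM=18
i=10 t=25 v=8: → [24,33),[20,29); WM=18
i=11 t=21 v=5: → [20,29),[16,25); WM=23; [12,21) fires=8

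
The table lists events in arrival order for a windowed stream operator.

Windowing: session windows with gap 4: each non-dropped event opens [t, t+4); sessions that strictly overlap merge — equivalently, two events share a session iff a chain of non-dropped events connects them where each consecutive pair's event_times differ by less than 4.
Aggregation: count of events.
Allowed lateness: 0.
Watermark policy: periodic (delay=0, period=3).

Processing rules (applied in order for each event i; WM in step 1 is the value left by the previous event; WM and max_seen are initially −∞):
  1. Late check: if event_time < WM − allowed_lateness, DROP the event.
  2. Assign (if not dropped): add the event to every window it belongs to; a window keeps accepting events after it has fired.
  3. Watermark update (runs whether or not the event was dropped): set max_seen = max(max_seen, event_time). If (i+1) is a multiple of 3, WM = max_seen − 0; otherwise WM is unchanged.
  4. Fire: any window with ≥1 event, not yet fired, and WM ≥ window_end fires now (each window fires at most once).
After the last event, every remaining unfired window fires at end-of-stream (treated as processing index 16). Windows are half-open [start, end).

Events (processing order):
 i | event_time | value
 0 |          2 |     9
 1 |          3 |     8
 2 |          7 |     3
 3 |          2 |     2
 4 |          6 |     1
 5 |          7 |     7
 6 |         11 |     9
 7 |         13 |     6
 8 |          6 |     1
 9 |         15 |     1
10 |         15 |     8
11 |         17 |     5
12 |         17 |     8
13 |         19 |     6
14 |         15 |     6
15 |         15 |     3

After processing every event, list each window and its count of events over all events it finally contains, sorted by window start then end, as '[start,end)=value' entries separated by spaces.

[2,7)=2 [7,11)=2 [11,23)=7

i=0 t=2 v=9: → [2,6); WM=−∞
i=1 t=3 v=8: → [2,7); WM=−∞
i=2 t=7 v=3: → [7,11); WM=7
i=3 t=2 v=2: DROP (t<7-0); WM=7
i=4 t=6 v=1: DROP (t<7-0); WM=7
i=5 t=7 v=7: → [7,11); WM=7
i=6 t=11 v=9: → [11,15); WM=7
i=7 t=13 v=6: → [11,17); WM=7
i=8 t=6 v=1: DROP (t<7-0); WM=13
i=9 t=15 v=1: → [11,19); WM=13
i=10 t=15 v=8: → [11,19); WM=13
i=11 t=17 v=5: → [11,21); WM=17
i=12 t=17 v=8: → [11,21); WM=17
i=13 t=19 v=6: → [11,23); WM=17
i=14 t=15 v=6: DROP (t<17-0); WM=19
i=15 t=15 v=3: DROP (t<19-0); WM=19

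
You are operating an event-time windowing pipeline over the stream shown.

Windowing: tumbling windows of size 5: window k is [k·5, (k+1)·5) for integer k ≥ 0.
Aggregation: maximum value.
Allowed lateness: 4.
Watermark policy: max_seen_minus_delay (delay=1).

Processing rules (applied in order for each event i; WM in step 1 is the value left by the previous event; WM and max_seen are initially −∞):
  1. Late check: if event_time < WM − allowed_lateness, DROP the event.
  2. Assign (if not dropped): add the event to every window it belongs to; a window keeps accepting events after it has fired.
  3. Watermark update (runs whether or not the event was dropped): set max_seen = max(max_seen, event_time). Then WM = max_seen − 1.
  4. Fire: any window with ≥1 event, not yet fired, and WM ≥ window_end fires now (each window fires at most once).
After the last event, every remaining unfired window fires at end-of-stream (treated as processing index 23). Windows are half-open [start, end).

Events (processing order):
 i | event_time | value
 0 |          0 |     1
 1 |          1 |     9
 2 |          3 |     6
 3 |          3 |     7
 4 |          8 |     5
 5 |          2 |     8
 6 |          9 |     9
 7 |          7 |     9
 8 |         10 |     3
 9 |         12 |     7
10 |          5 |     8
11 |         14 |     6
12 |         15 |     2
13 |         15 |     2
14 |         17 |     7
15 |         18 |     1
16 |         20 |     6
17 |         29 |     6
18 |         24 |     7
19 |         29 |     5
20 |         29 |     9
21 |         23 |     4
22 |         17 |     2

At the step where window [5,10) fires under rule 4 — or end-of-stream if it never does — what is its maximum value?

i=0 t=0 v=1: → [0,5); WM=-1
i=1 t=1 v=9: → [0,5); WM=0
i=2 t=3 v=6: → [0,5); WM=2
i=3 t=3 v=7: → [0,5); WM=2
i=4 t=8 v=5: → [5,10); WM=7; [0,5) fires=9
i=5 t=2 v=8: DROP (t<7-4); WM=7
i=6 t=9 v=9: → [5,10); WM=8
i=7 t=7 v=9: → [5,10); WM=8
i=8 t=10 v=3: → [10,15); WM=9
i=9 t=12 v=7: → [10,15); WM=11; [5,10) fires=9
i=10 t=5 v=8: DROP (t<11-4); WM=11
i=11 t=14 v=6: → [10,15); WM=13
i=12 t=15 v=2: → [15,20); WM=14
i=13 t=15 v=2: → [15,20); WM=14
i=14 t=17 v=7: → [15,20); WM=16; [10,15) fires=7
i=15 t=18 v=1: → [15,20); WM=17
i=16 t=20 v=6: → [20,25); WM=19
i=17 t=29 v=6: → [25,30); WM=28; [15,20) fires=7 [20,25) fires=6
i=18 t=24 v=7: → [20,25); WM=28
i=19 t=29 v=5: → [25,30); WM=28
i=20 t=29 v=9: → [25,30); WM=28
i=21 t=23 v=4: DROP (t<28-4); WM=28
i=22 t=17 v=2: DROP (t<28-4); WM=28

9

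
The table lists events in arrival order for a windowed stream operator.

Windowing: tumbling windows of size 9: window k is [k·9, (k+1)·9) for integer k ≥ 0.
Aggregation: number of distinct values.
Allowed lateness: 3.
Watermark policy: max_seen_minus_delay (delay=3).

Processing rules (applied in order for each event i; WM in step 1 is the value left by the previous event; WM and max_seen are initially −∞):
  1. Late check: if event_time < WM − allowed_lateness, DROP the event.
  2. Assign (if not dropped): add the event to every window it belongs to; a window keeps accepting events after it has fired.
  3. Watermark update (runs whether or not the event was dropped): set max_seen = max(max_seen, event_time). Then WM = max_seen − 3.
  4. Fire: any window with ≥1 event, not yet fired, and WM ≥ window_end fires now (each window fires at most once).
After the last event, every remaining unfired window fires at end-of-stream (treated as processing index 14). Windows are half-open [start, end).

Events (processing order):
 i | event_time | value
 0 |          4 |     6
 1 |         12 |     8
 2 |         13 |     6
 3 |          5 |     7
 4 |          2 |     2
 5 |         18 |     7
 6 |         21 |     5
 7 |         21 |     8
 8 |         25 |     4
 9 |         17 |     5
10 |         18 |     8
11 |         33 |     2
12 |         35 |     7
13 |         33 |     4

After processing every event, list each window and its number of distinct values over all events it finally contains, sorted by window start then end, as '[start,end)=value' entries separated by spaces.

[0,9)=1 [9,18)=2 [18,27)=4 [27,36)=3

i=0 t=4 v=6: → [0,9); WM=1
i=1 t=12 v=8: → [9,18); WM=9; [0,9) fires=1
i=2 t=13 v=6: → [9,18); WM=10
i=3 t=5 v=7: DROP (t<10-3); WM=10
i=4 t=2 v=2: DROP (t<10-3); WM=10
i=5 t=18 v=7: → [18,27); WM=15
i=6 t=21 v=5: → [18,27); WM=18; [9,18) fires=2
i=7 t=21 v=8: → [18,27); WM=18
i=8 t=25 v=4: → [18,27); WM=22
i=9 t=17 v=5: DROP (t<22-3); WM=22
i=10 t=18 v=8: DROP (t<22-3); WM=22
i=11 t=33 v=2: → [27,36); WM=30; [18,27) fires=4
i=12 t=35 v=7: → [27,36); WM=32
i=13 t=33 v=4: → [27,36); WM=32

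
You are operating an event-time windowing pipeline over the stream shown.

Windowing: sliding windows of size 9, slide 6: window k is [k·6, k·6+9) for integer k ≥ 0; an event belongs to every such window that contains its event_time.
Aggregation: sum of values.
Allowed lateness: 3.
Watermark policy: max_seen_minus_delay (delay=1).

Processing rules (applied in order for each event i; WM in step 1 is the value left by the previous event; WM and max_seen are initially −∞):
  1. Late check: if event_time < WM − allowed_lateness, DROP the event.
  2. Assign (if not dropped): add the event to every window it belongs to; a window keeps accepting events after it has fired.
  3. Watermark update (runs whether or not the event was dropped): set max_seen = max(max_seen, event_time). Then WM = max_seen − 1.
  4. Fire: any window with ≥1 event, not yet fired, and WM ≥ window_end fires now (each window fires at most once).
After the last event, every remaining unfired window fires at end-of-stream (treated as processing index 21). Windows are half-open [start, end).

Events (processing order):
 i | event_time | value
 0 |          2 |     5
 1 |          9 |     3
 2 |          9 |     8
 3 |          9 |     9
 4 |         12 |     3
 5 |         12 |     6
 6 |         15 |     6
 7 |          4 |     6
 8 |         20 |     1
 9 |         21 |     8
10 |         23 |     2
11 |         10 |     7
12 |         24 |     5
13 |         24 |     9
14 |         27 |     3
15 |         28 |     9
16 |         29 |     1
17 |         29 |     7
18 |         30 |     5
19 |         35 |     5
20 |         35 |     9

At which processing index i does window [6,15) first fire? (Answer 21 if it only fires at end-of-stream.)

i=0 t=2 v=5: → [0,9); WM=1
i=1 t=9 v=3: → [6,15); WM=8
i=2 t=9 v=8: → [6,15); WM=8
i=3 t=9 v=9: → [6,15); WM=8
i=4 t=12 v=3: → [12,21),[6,15); WM=11; [0,9) fires=5
i=5 t=12 v=6: → [12,21),[6,15); WM=11
i=6 t=15 v=6: → [12,21); WM=14
i=7 t=4 v=6: DROP (t<14-3); WM=14
i=8 t=20 v=1: → [18,27),[12,21); WM=19; [6,15) fires=29
i=9 t=21 v=8: → [18,27); WM=20
i=10 t=23 v=2: → [18,27); WM=22; [12,21) fires=16
i=11 t=10 v=7: DROP (t<22-3); WM=22
i=12 t=24 v=5: → [24,33),[18,27); WM=23
i=13 t=24 v=9: → [24,33),[18,27); WM=23
i=14 t=27 v=3: → [24,33); WM=26
i=15 t=28 v=9: → [24,33); WM=27; [18,27) fires=25
i=16 t=29 v=1: → [24,33); WM=28
i=17 t=29 v=7: → [24,33); WM=28
i=18 t=30 v=5: → [30,39),[24,33); WM=29
i=19 t=35 v=5: → [30,39); WM=34; [24,33) fires=39
i=20 t=35 v=9: → [30,39); WM=34

8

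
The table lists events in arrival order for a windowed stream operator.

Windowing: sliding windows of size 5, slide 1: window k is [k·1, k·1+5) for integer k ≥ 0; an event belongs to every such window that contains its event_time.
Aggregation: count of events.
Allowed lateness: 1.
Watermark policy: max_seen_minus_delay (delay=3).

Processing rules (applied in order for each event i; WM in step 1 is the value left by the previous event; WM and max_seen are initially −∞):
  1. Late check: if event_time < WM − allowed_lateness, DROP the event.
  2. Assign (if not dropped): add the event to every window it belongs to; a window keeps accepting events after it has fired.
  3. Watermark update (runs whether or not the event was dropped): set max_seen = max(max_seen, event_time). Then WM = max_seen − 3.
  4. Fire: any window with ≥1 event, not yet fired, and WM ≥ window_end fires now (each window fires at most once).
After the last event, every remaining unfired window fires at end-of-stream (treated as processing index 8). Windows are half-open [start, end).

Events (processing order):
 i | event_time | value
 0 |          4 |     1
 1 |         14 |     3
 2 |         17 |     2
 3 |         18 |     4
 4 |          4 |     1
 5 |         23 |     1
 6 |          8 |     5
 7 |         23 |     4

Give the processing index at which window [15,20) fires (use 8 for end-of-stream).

5

i=0 t=4 v=1: → [4,9),[3,8),[2,7),[1,6),[0,5); WM=1
i=1 t=14 v=3: → [14,19),[13,18),[12,17),[11,16),[10,15); WM=11; [0,5) fires=1 [1,6) fires=1 [2,7) fires=1 [3,8) fires=1 [4,9) fires=1
i=2 t=17 v=2: → [17,22),[16,21),[15,20),[14,19),[13,18); WM=14
i=3 t=18 v=4: → [18,23),[17,22),[16,21),[15,20),[14,19); WM=15; [10,15) fires=1
i=4 t=4 v=1: DROP (t<15-1); WM=15
i=5 t=23 v=1: → [23,28),[22,27),[21,26),[20,25),[19,24); WM=20; [11,16) fires=1 [12,17) fires=1 [13,18) fires=2 [14,19) fires=3 [15,20) fires=2
i=6 t=8 v=5: DROP (t<20-1); WM=20
i=7 t=23 v=4: → [23,28),[22,27),[21,26),[20,25),[19,24); WM=20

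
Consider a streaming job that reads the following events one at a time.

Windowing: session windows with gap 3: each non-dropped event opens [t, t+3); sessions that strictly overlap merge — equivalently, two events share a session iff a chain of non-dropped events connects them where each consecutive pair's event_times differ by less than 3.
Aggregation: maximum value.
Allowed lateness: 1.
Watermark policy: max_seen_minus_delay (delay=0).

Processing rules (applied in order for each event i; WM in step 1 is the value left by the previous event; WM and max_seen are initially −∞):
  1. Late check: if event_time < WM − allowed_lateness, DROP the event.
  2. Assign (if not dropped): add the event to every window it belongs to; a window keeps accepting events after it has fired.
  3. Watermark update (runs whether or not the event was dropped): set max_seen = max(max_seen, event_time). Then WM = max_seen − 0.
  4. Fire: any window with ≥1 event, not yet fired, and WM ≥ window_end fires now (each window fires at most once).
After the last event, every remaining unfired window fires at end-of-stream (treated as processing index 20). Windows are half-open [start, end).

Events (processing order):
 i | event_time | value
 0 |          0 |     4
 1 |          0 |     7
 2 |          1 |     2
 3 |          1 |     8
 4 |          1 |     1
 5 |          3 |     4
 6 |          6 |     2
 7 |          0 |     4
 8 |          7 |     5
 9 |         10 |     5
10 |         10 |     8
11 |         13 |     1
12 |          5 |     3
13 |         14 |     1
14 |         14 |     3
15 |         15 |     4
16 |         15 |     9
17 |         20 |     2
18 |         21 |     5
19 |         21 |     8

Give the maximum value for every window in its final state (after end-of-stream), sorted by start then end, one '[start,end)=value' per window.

[0,6)=8 [6,10)=5 [10,13)=8 [13,18)=9 [20,24)=8

i=0 t=0 v=4: → [0,3); WM=0
i=1 t=0 v=7: → [0,3); WM=0
i=2 t=1 v=2: → [0,4); WM=1
i=3 t=1 v=8: → [0,4); WM=1
i=4 t=1 v=1: → [0,4); WM=1
i=5 t=3 v=4: → [0,6); WM=3
i=6 t=6 v=2: → [6,9); WM=6
i=7 t=0 v=4: DROP (t<6-1); WM=6
i=8 t=7 v=5: → [6,10); WM=7
i=9 t=10 v=5: → [10,13); WM=10
i=10 t=10 v=8: → [10,13); WM=10
i=11 t=13 v=1: → [13,16); WM=13
i=12 t=5 v=3: DROP (t<13-1); WM=13
i=13 t=14 v=1: → [13,17); WM=14
i=14 t=14 v=3: → [13,17); WM=14
i=15 t=15 v=4: → [13,18); WM=15
i=16 t=15 v=9: → [13,18); WM=15
i=17 t=20 v=2: → [20,23); WM=20
i=18 t=21 v=5: → [20,24); WM=21
i=19 t=21 v=8: → [20,24); WM=21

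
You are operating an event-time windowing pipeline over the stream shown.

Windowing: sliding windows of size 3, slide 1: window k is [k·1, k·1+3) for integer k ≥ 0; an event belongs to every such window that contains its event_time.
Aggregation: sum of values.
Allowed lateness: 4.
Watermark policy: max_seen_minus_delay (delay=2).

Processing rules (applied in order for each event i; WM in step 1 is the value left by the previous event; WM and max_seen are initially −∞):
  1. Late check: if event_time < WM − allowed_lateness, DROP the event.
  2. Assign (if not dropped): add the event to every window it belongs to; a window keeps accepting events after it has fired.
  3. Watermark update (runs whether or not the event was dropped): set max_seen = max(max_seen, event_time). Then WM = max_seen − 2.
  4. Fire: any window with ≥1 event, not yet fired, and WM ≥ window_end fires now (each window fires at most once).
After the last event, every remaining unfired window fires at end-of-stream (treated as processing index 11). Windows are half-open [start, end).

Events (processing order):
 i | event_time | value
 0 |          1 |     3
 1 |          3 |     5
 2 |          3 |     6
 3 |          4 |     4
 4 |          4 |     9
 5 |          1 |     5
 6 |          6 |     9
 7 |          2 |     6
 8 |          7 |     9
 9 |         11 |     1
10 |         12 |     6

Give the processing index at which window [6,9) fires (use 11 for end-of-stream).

i=0 t=1 v=3: → [1,4),[0,3); WM=-1
i=1 t=3 v=5: → [3,6),[2,5),[1,4); WM=1
i=2 t=3 v=6: → [3,6),[2,5),[1,4); WM=1
i=3 t=4 v=4: → [4,7),[3,6),[2,5); WM=2
i=4 t=4 v=9: → [4,7),[3,6),[2,5); WM=2
i=5 t=1 v=5: → [1,4),[0,3); WM=2
i=6 t=6 v=9: → [6,9),[5,8),[4,7); WM=4; [0,3) fires=8 [1,4) fires=19
i=7 t=2 v=6: → [2,5),[1,4),[0,3); WM=4
i=8 t=7 v=9: → [7,10),[6,9),[5,8); WM=5; [2,5) fires=30
i=9 t=11 v=1: → [11,14),[10,13),[9,12); WM=9; [3,6) fires=24 [4,7) fires=22 [5,8) fires=18 [6,9) fires=18
i=10 t=12 v=6: → [12,15),[11,14),[10,13); WM=10; [7,10) fires=9

9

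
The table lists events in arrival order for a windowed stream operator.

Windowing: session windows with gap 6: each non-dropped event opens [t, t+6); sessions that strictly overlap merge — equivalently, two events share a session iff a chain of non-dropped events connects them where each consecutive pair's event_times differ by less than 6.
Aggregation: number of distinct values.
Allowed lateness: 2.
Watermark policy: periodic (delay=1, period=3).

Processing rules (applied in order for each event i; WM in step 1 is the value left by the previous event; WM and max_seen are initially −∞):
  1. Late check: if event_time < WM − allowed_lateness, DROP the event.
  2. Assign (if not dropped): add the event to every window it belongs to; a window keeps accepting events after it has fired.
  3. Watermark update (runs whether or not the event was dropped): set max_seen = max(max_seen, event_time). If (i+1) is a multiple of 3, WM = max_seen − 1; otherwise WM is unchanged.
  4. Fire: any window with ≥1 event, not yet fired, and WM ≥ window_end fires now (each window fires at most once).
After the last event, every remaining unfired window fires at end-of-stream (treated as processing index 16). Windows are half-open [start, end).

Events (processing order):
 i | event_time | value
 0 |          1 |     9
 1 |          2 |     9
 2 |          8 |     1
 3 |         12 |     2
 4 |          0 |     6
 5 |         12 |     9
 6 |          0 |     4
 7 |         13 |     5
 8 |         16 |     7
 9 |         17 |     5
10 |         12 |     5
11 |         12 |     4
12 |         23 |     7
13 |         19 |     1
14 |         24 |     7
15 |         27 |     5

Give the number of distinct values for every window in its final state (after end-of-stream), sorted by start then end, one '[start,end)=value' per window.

[1,8)=1 [8,33)=5

i=0 t=1 v=9: → [1,7); WM=−∞
i=1 t=2 v=9: → [1,8); WM=−∞
i=2 t=8 v=1: → [8,14); WM=7
i=3 t=12 v=2: → [8,18); WM=7
i=4 t=0 v=6: DROP (t<7-2); WM=7
i=5 t=12 v=9: → [8,18); WM=11
i=6 t=0 v=4: DROP (t<11-2); WM=11
i=7 t=13 v=5: → [8,19); WM=11
i=8 t=16 v=7: → [8,22); WM=15
i=9 t=17 v=5: → [8,23); WM=15
i=10 t=12 v=5: DROP (t<15-2); WM=15
i=11 t=12 v=4: DROP (t<15-2); WM=16
i=12 t=23 v=7: → [23,29); WM=16
i=13 t=19 v=1: → [8,29); WM=16
i=14 t=24 v=7: → [8,30); WM=23
i=15 t=27 v=5: → [8,33); WM=23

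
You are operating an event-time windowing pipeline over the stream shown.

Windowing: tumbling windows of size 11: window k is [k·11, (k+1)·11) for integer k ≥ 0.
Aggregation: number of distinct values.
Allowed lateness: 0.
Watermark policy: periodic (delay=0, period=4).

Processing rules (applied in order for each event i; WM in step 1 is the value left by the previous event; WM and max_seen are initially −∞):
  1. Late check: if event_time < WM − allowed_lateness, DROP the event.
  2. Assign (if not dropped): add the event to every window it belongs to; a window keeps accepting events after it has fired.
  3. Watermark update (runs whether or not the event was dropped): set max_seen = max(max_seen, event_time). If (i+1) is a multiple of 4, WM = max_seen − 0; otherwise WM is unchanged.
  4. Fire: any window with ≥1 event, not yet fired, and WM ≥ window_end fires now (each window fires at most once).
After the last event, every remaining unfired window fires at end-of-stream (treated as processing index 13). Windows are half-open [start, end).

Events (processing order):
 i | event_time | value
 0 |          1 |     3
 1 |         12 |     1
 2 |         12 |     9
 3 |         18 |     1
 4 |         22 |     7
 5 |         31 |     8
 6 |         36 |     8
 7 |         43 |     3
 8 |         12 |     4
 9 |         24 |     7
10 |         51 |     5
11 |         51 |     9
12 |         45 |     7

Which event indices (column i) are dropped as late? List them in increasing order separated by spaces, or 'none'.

i=0 t=1 v=3: → [0,11); WM=−∞
i=1 t=12 v=1: → [11,22); WM=−∞
i=2 t=12 v=9: → [11,22); WM=−∞
i=3 t=18 v=1: → [11,22); WM=18; [0,11) fires=1
i=4 t=22 v=7: → [22,33); WM=18
i=5 t=31 v=8: → [22,33); WM=18
i=6 t=36 v=8: → [33,44); WM=18
i=7 t=43 v=3: → [33,44); WM=43; [11,22) fires=2 [22,33) fires=2
i=8 t=12 v=4: DROP (t<43-0); WM=43
i=9 t=24 v=7: DROP (t<43-0); WM=43
i=10 t=51 v=5: → [44,55); WM=43
i=11 t=51 v=9: → [44,55); WM=51; [33,44) fires=2
i=12 t=45 v=7: DROP (t<51-0); WM=51

8 9 12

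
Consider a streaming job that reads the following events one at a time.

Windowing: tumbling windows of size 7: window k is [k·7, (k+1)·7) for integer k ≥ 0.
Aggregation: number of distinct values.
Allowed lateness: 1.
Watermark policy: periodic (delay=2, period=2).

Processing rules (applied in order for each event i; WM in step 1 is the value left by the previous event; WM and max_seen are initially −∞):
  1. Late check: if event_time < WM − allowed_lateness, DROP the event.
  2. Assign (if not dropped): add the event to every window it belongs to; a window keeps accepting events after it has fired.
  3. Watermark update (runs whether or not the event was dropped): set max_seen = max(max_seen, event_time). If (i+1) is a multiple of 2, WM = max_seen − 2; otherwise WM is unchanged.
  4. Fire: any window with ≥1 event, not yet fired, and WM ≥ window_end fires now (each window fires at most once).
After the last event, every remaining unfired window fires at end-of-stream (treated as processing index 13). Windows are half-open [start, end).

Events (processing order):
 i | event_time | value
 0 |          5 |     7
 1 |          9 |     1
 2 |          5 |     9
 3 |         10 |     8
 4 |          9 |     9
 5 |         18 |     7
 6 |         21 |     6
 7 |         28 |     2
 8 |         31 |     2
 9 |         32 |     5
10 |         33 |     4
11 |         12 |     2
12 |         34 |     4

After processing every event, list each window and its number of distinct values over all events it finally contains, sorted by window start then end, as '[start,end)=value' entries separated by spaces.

i=0 t=5 v=7: → [0,7); WM=−∞
i=1 t=9 v=1: → [7,14); WM=7; [0,7) fires=1
i=2 t=5 v=9: DROP (t<7-1); WM=7
i=3 t=10 v=8: → [7,14); WM=8
i=4 t=9 v=9: → [7,14); WM=8
i=5 t=18 v=7: → [14,21); WM=16; [7,14) fires=3
i=6 t=21 v=6: → [21,28); WM=16
i=7 t=28 v=2: → [28,35); WM=26; [14,21) fires=1
i=8 t=31 v=2: → [28,35); WM=26
i=9 t=32 v=5: → [28,35); WM=30; [21,28) fires=1
i=10 t=33 v=4: → [28,35); WM=30
i=11 t=12 v=2: DROP (t<30-1); WM=31
i=12 t=34 v=4: → [28,35); WM=31

[0,7)=1 [7,14)=3 [14,21)=1 [21,28)=1 [28,35)=3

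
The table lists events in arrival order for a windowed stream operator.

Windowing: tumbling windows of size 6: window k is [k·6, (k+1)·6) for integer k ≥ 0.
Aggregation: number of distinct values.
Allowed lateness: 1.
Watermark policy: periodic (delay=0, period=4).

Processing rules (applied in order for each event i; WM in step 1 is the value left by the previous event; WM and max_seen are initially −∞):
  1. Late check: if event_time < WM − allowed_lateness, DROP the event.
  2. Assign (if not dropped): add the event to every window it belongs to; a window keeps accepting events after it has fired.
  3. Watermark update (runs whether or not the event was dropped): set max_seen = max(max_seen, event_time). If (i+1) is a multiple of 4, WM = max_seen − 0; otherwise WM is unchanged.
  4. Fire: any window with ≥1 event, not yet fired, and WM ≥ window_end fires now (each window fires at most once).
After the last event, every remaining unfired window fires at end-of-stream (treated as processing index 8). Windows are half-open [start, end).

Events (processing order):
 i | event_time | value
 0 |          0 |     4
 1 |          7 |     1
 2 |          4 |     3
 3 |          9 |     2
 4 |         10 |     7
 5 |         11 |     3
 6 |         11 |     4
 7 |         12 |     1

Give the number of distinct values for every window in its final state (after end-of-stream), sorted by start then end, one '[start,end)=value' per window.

[0,6)=2 [6,12)=5 [12,18)=1

i=0 t=0 v=4: → [0,6); WM=−∞
i=1 t=7 v=1: → [6,12); WM=−∞
i=2 t=4 v=3: → [0,6); WM=−∞
i=3 t=9 v=2: → [6,12); WM=9; [0,6) fires=2
i=4 t=10 v=7: → [6,12); WM=9
i=5 t=11 v=3: → [6,12); WM=9
i=6 t=11 v=4: → [6,12); WM=9
i=7 t=12 v=1: → [12,18); WM=12; [6,12) fires=5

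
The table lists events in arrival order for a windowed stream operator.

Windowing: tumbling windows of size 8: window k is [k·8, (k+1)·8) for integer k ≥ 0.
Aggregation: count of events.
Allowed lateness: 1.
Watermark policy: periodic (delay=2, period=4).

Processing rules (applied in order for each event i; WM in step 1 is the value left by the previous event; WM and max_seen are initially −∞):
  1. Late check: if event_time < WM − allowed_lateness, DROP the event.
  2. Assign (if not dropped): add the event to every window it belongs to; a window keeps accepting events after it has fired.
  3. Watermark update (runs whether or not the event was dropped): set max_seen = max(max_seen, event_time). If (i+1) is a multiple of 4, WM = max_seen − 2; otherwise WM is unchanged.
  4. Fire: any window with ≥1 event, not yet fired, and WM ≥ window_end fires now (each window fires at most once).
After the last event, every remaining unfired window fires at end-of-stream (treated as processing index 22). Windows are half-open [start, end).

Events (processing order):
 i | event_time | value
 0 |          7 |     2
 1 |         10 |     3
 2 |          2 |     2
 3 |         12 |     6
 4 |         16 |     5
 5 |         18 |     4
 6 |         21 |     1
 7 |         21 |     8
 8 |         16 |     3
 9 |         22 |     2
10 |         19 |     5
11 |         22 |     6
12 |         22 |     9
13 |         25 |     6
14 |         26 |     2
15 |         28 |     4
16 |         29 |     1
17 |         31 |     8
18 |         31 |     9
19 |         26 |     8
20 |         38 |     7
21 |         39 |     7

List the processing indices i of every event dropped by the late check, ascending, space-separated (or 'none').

i=0 t=7 v=2: → [0,8); WM=−∞
i=1 t=10 v=3: → [8,16); WM=−∞
i=2 t=2 v=2: → [0,8); WM=−∞
i=3 t=12 v=6: → [8,16); WM=10; [0,8) fires=2
i=4 t=16 v=5: → [16,24); WM=10
i=5 t=18 v=4: → [16,24); WM=10
i=6 t=21 v=1: → [16,24); WM=10
i=7 t=21 v=8: → [16,24); WM=19; [8,16) fires=2
i=8 t=16 v=3: DROP (t<19-1); WM=19
i=9 t=22 v=2: → [16,24); WM=19
i=10 t=19 v=5: → [16,24); WM=19
i=11 t=22 v=6: → [16,24); WM=20
i=12 t=22 v=9: → [16,24); WM=20
i=13 t=25 v=6: → [24,32); WM=20
i=14 t=26 v=2: → [24,32); WM=20
i=15 t=28 v=4: → [24,32); WM=26; [16,24) fires=8
i=16 t=29 v=1: → [24,32); WM=26
i=17 t=31 v=8: → [24,32); WM=26
i=18 t=31 v=9: → [24,32); WM=26
i=19 t=26 v=8: → [24,32); WM=29
i=20 t=38 v=7: → [32,40); WM=29
i=21 t=39 v=7: → [32,40); WM=29

8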